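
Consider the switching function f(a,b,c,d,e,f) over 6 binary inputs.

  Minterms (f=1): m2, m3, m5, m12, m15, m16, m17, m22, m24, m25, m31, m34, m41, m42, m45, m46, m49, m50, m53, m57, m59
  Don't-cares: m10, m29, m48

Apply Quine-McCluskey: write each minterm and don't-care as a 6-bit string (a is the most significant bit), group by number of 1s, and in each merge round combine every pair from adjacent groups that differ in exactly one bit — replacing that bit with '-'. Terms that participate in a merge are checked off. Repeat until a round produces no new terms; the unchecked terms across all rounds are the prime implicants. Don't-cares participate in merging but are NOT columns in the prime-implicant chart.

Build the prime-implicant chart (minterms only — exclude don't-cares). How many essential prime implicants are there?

10

Round 0: 000010✓ 000011✓ 000101 001010✓ 001100 001111✓ 010000✓ 010001✓ 010110 011000✓ 011001✓ 011101✓ 011111✓ 100010✓ 101001✓ 101010✓ 101101✓ 101110✓ 110000✓ 110001✓ 110010✓ 110101✓ 111001✓ 111011✓
Round 1: -00010✓ -01010✓ -10000✓ -10001✓ -11001✓ 0-1111 00-010✓ 00001- 01-000✓ 01-001✓ 01000-✓ 011-01 01100-✓ 0111-1 1-0010 1-1001 10-010✓ 101-01 101-10 11-001✓ 110-01 1100-0 11000-✓ 1110-1
Round 2: -0-010 -1-001 -1000- 01-00-
PIs = {-0-010, -1-001, -1000-, 0-1111, 00001-, 000101, 001100, 01-00-, 010110, 011-01, 0111-1, 1-0010, 1-1001, 101-01, 101-10, 110-01, 1100-0, 1110-1}
Coverage chart:
  m2: -0-010,00001-
  m3: 00001- ←essential
  m5: 000101 ←essential
  m12: 001100 ←essential
  m15: 0-1111 ←essential
  m16: -1000-,01-00-
  m17: -1-001,-1000-,01-00-
  m22: 010110 ←essential
  m24: 01-00- ←essential
  m25: -1-001,01-00-,011-01
  m31: 0-1111,0111-1
  m34: -0-010,1-0010
  m41: 1-1001,101-01
  m42: -0-010,101-10
  m45: 101-01 ←essential
  m46: 101-10 ←essential
  m49: -1-001,-1000-,110-01
  m50: 1-0010,1100-0
  m53: 110-01 ←essential
  m57: -1-001,1-1001,1110-1
  m59: 1110-1 ←essential
Essential: 0-1111, 00001-, 000101, 001100, 01-00-, 010110, 101-01, 101-10, 110-01, 1110-1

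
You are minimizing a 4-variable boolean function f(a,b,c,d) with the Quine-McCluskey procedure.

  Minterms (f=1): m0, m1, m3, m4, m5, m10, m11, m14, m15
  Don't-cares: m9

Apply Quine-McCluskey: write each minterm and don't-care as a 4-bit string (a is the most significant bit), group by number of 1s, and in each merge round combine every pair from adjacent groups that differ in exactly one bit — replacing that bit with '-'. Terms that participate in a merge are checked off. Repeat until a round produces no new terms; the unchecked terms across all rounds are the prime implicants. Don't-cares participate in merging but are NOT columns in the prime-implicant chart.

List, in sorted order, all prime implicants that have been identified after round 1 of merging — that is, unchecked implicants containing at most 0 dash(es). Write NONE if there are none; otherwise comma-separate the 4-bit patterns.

Round 0: 0000✓ 0001✓ 0011✓ 0100✓ 0101✓ 1001✓ 1010✓ 1011✓ 1110✓ 1111✓
Round 1: -001✓ -011✓ 0-00✓ 0-01✓ 00-1✓ 000-✓ 010-✓ 1-10✓ 1-11✓ 10-1✓ 101-✓ 111-✓
Round 2: -0-1 0-0- 1-1-
PIs = {-0-1, 0-0-, 1-1-}

NONE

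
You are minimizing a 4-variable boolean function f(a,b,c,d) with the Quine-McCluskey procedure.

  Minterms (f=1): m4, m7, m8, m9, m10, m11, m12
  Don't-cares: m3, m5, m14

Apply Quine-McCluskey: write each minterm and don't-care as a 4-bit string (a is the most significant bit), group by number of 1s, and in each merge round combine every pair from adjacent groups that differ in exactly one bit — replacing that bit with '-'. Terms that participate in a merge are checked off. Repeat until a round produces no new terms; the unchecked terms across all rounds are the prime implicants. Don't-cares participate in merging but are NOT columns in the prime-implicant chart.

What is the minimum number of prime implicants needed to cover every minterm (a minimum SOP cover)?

size-2^0 implicants → 0011(✓)  0100(✓)  0101(✓)  0111(✓)  1000(✓)  1001(✓)  1010(✓)  1011(✓)  1100(✓)  1110(✓)
size-2^1 implicants → -011  -100  0-11  01-1  010-  1-00(✓)  1-10(✓)  10-0(✓)  10-1(✓)  100-(✓)  101-(✓)  11-0(✓)
size-2^2 implicants → 1--0  10--
Unchecked terms (primes): -011, -100, 0-11, 01-1, 010-, 1--0, 10--
Minterm coverage:
  m4 ⊆ -100,010-
  m7 ⊆ 0-11,01-1
  m8 ⊆ 1--0,10--
  m9 ⊆ 10-- [E]
  m10 ⊆ 1--0,10--
  m11 ⊆ -011,10--
  m12 ⊆ -100,1--0
E = {10--}
Petrick residual → -100, 0-11
Cover = bc'd' + a'cd + ab'  |cover|=3

3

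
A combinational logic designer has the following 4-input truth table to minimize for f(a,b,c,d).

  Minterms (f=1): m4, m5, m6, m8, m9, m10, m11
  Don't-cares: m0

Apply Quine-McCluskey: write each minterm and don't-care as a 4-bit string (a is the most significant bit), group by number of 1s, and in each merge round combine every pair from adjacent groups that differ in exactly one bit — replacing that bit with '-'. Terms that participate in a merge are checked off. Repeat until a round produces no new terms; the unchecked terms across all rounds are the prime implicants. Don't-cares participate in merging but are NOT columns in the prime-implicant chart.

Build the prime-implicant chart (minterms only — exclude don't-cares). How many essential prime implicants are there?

Round 0: 0000✓ 0100✓ 0101✓ 0110✓ 1000✓ 1001✓ 1010✓ 1011✓
Round 1: -000 0-00 01-0 010- 10-0✓ 10-1✓ 100-✓ 101-✓
Round 2: 10--
PIs = {-000, 0-00, 01-0, 010-, 10--}
Coverage chart:
  m4: 0-00,01-0,010-
  m5: 010- ←essential
  m6: 01-0 ←essential
  m8: -000,10--
  m9: 10-- ←essential
  m10: 10-- ←essential
  m11: 10-- ←essential
Essential: 01-0, 010-, 10--

3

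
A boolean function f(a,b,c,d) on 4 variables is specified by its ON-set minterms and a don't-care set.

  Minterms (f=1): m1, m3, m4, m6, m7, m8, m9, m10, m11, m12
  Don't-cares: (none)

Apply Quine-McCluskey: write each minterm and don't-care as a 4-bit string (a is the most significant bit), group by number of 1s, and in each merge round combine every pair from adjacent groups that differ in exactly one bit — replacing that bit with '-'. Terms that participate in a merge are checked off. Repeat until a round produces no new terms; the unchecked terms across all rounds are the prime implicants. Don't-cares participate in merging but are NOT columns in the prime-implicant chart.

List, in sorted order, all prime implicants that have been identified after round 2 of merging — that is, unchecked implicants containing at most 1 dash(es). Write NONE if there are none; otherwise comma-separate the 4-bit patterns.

size-2^0 implicants → 0001(✓)  0011(✓)  0100(✓)  0110(✓)  0111(✓)  1000(✓)  1001(✓)  1010(✓)  1011(✓)  1100(✓)
size-2^1 implicants → -001(✓)  -011(✓)  -100  0-11  00-1(✓)  01-0  011-  1-00  10-0(✓)  10-1(✓)  100-(✓)  101-(✓)
size-2^2 implicants → -0-1  10--
Unchecked terms (primes): -0-1, -100, 0-11, 01-0, 011-, 1-00, 10--

-100, 0-11, 01-0, 011-, 1-00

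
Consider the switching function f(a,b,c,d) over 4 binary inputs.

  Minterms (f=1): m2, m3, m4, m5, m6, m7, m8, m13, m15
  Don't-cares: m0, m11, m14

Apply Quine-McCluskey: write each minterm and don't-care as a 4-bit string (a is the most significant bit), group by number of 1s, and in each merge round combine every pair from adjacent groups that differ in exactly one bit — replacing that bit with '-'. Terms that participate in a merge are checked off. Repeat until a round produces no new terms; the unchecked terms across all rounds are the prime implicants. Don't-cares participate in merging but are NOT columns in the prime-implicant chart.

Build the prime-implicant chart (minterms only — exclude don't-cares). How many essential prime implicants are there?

size-2^0 implicants → 0000(✓)  0010(✓)  0011(✓)  0100(✓)  0101(✓)  0110(✓)  0111(✓)  1000(✓)  1011(✓)  1101(✓)  1110(✓)  1111(✓)
size-2^1 implicants → -000  -011(✓)  -101(✓)  -110(✓)  -111(✓)  0-00(✓)  0-10(✓)  0-11(✓)  00-0(✓)  001-(✓)  01-0(✓)  01-1(✓)  010-(✓)  011-(✓)  1-11(✓)  11-1(✓)  111-(✓)
size-2^2 implicants → --11  -1-1  -11-  0--0  0-1-  01--
Unchecked terms (primes): --11, -000, -1-1, -11-, 0--0, 0-1-, 01--
Minterm coverage:
  m2 ⊆ 0--0,0-1-
  m3 ⊆ --11,0-1-
  m4 ⊆ 0--0,01--
  m5 ⊆ -1-1,01--
  m6 ⊆ -11-,0--0,0-1-,01--
  m7 ⊆ --11,-1-1,-11-,0-1-,01--
  m8 ⊆ -000 [E]
  m13 ⊆ -1-1 [E]
  m15 ⊆ --11,-1-1,-11-
E = {-000, -1-1}

2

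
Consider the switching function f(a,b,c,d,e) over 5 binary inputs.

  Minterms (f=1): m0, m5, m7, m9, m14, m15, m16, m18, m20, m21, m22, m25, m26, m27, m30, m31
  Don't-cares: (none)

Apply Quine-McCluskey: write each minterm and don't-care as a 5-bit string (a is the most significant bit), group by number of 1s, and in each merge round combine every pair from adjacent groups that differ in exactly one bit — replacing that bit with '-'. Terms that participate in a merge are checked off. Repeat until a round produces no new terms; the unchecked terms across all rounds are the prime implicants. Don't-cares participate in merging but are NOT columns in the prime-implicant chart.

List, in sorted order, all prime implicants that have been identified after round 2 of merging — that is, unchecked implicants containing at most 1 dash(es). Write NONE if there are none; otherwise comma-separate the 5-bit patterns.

Round 0: 00000✓ 00101✓ 00111✓ 01001✓ 01110✓ 01111✓ 10000✓ 10010✓ 10100✓ 10101✓ 10110✓ 11001✓ 11010✓ 11011✓ 11110✓ 11111✓
Round 1: -0000 -0101 -1001 -1110✓ -1111✓ 0-111 001-1 0111-✓ 1-010✓ 1-110✓ 10-00✓ 10-10✓ 100-0✓ 101-0✓ 1010- 11-10✓ 11-11✓ 110-1 1101-✓ 1111-✓
Round 2: -111- 1--10 10--0 11-1-
PIs = {-0000, -0101, -1001, -111-, 0-111, 001-1, 1--10, 10--0, 1010-, 11-1-, 110-1}

-0000, -0101, -1001, 0-111, 001-1, 1010-, 110-1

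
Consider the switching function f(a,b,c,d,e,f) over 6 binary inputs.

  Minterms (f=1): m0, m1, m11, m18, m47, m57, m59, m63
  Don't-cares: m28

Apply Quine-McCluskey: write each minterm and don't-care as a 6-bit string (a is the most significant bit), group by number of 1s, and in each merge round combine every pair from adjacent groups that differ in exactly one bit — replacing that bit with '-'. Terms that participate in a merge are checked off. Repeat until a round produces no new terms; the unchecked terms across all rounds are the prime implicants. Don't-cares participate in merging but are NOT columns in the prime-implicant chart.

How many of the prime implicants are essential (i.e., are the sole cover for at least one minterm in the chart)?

size-2^0 implicants → 000000(✓)  000001(✓)  001011  010010  011100  101111(✓)  111001(✓)  111011(✓)  111111(✓)
size-2^1 implicants → 00000-  1-1111  111-11  1110-1
Unchecked terms (primes): 00000-, 001011, 010010, 011100, 1-1111, 111-11, 1110-1
Minterm coverage:
  m0 ⊆ 00000- [E]
  m1 ⊆ 00000- [E]
  m11 ⊆ 001011 [E]
  m18 ⊆ 010010 [E]
  m47 ⊆ 1-1111 [E]
  m57 ⊆ 1110-1 [E]
  m59 ⊆ 111-11,1110-1
  m63 ⊆ 1-1111,111-11
E = {00000-, 001011, 010010, 1-1111, 1110-1}

5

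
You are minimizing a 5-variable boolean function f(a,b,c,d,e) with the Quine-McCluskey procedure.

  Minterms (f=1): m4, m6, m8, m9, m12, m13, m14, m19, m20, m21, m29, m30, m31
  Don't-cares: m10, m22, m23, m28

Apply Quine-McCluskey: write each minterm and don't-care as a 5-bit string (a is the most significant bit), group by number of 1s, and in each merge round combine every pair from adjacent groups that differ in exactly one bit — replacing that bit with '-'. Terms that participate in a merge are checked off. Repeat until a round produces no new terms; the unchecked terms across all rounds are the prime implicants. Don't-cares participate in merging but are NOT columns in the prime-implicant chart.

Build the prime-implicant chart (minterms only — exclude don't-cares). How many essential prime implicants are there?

size-2^0 implicants → 00100(✓)  00110(✓)  01000(✓)  01001(✓)  01010(✓)  01100(✓)  01101(✓)  01110(✓)  10011(✓)  10100(✓)  10101(✓)  10110(✓)  10111(✓)  11100(✓)  11101(✓)  11110(✓)  11111(✓)
size-2^1 implicants → -0100(✓)  -0110(✓)  -1100(✓)  -1101(✓)  -1110(✓)  0-100(✓)  0-110(✓)  001-0(✓)  01-00(✓)  01-01(✓)  01-10(✓)  010-0(✓)  0100-(✓)  011-0(✓)  0110-(✓)  1-100(✓)  1-101(✓)  1-110(✓)  1-111(✓)  10-11  101-0(✓)  101-1(✓)  1010-(✓)  1011-(✓)  111-0(✓)  111-1(✓)  1110-(✓)  1111-(✓)
size-2^2 implicants → --100(✓)  --110(✓)  -01-0(✓)  -11-0(✓)  -110-  0-1-0(✓)  01--0  01-0-  1-1-0(✓)  1-1-1(✓)  1-10-(✓)  1-11-(✓)  101--(✓)  111--(✓)
size-2^3 implicants → --1-0  1-1--
Unchecked terms (primes): --1-0, -110-, 01--0, 01-0-, 1-1--, 10-11
Minterm coverage:
  m4 ⊆ --1-0 [E]
  m6 ⊆ --1-0 [E]
  m8 ⊆ 01--0,01-0-
  m9 ⊆ 01-0- [E]
  m12 ⊆ --1-0,-110-,01--0,01-0-
  m13 ⊆ -110-,01-0-
  m14 ⊆ --1-0,01--0
  m19 ⊆ 10-11 [E]
  m20 ⊆ --1-0,1-1--
  m21 ⊆ 1-1-- [E]
  m29 ⊆ -110-,1-1--
  m30 ⊆ --1-0,1-1--
  m31 ⊆ 1-1-- [E]
E = {--1-0, 01-0-, 1-1--, 10-11}

4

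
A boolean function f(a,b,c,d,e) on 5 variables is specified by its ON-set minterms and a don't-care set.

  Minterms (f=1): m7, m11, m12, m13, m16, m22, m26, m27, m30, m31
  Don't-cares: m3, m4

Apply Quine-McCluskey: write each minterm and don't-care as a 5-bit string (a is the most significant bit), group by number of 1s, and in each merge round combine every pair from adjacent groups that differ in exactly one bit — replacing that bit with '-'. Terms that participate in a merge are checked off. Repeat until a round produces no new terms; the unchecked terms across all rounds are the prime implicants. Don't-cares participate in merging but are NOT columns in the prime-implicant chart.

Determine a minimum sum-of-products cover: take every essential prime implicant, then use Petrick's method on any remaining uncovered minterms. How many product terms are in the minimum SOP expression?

Round 0: 00011✓ 00100✓ 00111✓ 01011✓ 01100✓ 01101✓ 10000 10110✓ 11010✓ 11011✓ 11110✓ 11111✓
Round 1: -1011 0-011 0-100 00-11 0110- 1-110 11-10✓ 11-11✓ 1101-✓ 1111-✓
Round 2: 11-1-
PIs = {-1011, 0-011, 0-100, 00-11, 0110-, 1-110, 10000, 11-1-}
Coverage chart:
  m7: 00-11 ←essential
  m11: -1011,0-011
  m12: 0-100,0110-
  m13: 0110- ←essential
  m16: 10000 ←essential
  m22: 1-110 ←essential
  m26: 11-1- ←essential
  m27: -1011,11-1-
  m30: 1-110,11-1-
  m31: 11-1- ←essential
Essential: 00-11, 0110-, 1-110, 10000, 11-1-
Petrick residual → -1011
Min cover (6 terms): bc'de + a'b'de + a'bcd' + acde' + ab'c'd'e' + abd

6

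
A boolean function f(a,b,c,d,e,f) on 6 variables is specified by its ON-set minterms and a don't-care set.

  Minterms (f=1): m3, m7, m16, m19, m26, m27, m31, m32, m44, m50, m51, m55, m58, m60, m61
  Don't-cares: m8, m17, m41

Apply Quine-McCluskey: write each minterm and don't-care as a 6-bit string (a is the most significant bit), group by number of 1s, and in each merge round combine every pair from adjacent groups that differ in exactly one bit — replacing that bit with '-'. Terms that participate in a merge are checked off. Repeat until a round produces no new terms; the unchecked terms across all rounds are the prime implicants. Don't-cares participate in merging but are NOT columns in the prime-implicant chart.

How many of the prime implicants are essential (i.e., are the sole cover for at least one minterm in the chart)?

Round 0: 000011✓ 000111✓ 001000 010000✓ 010001✓ 010011✓ 011010✓ 011011✓ 011111✓ 100000 101001 101100✓ 110010✓ 110011✓ 110111✓ 111010✓ 111100✓ 111101✓
Round 1: -10011 -11010 0-0011 000-11 01-011 0100-1 01000- 011-11 01101- 1-1100 11-010 110-11 11001- 11110-
PIs = {-10011, -11010, 0-0011, 000-11, 001000, 01-011, 0100-1, 01000-, 011-11, 01101-, 1-1100, 100000, 101001, 11-010, 110-11, 11001-, 11110-}
Coverage chart:
  m3: 0-0011,000-11
  m7: 000-11 ←essential
  m16: 01000- ←essential
  m19: -10011,0-0011,01-011,0100-1
  m26: -11010,01101-
  m27: 01-011,011-11,01101-
  m31: 011-11 ←essential
  m32: 100000 ←essential
  m44: 1-1100 ←essential
  m50: 11-010,11001-
  m51: -10011,110-11,11001-
  m55: 110-11 ←essential
  m58: -11010,11-010
  m60: 1-1100,11110-
  m61: 11110- ←essential
Essential: 000-11, 01000-, 011-11, 1-1100, 100000, 110-11, 11110-

7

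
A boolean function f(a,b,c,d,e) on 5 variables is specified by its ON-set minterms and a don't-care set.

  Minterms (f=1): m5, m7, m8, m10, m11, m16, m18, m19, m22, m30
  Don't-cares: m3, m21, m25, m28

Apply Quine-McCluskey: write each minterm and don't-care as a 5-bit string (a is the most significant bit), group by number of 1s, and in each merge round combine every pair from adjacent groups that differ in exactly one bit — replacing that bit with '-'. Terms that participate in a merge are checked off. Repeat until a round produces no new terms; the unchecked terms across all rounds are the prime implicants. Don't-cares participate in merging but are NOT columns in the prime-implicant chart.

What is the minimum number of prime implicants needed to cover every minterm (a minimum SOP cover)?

Round 0: 00011✓ 00101✓ 00111✓ 01000✓ 01010✓ 01011✓ 10000✓ 10010✓ 10011✓ 10101✓ 10110✓ 11001 11100✓ 11110✓
Round 1: -0011 -0101 0-011 00-11 001-1 010-0 0101- 1-110 10-10 100-0 1001- 111-0
PIs = {-0011, -0101, 0-011, 00-11, 001-1, 010-0, 0101-, 1-110, 10-10, 100-0, 1001-, 11001, 111-0}
Coverage chart:
  m5: -0101,001-1
  m7: 00-11,001-1
  m8: 010-0 ←essential
  m10: 010-0,0101-
  m11: 0-011,0101-
  m16: 100-0 ←essential
  m18: 10-10,100-0,1001-
  m19: -0011,1001-
  m22: 1-110,10-10
  m30: 1-110,111-0
Essential: 010-0, 100-0
Petrick residual → -0011, 0-011, 001-1, 1-110
Min cover (6 terms): b'c'de + a'c'de + a'b'ce + a'bc'e' + acde' + ab'c'e'

6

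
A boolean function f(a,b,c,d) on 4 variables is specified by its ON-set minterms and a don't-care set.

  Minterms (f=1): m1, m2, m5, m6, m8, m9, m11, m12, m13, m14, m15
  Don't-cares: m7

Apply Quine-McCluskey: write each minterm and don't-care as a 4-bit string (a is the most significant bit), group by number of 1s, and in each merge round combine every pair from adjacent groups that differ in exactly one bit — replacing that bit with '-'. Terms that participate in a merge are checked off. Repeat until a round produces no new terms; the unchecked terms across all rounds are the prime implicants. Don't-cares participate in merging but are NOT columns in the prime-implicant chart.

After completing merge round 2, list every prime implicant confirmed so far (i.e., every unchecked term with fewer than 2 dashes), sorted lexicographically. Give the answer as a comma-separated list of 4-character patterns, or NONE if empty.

[col 0] 0001*, 0010*, 0101*, 0110*, 0111*, 1000*, 1001*, 1011*, 1100*, 1101*, 1110*, 1111*
[col 1] -001*, -101*, -110*, -111*, 0-01*, 0-10, 01-1*, 011-*, 1-00*, 1-01*, 1-11*, 10-1*, 100-*, 11-0*, 11-1*, 110-*, 111-*
[col 2] --01, -1-1, -11-, 1--1, 1-0-, 11--
Prime implicants: --01, -1-1, -11-, 0-10, 1--1, 1-0-, 11--

0-10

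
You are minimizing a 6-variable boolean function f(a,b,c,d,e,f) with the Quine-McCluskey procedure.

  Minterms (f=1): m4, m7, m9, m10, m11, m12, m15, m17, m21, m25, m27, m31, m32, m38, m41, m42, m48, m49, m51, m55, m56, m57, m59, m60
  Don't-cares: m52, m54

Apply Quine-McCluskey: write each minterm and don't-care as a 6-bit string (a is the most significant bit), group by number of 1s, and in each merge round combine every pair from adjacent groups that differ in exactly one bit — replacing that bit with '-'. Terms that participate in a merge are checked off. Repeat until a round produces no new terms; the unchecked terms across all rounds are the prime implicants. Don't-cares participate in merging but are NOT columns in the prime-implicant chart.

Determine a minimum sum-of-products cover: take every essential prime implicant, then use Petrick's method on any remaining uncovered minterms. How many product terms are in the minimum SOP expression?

size-2^0 implicants → 000100(✓)  000111(✓)  001001(✓)  001010(✓)  001011(✓)  001100(✓)  001111(✓)  010001(✓)  010101(✓)  011001(✓)  011011(✓)  011111(✓)  100000(✓)  100110(✓)  101001(✓)  101010(✓)  110000(✓)  110001(✓)  110011(✓)  110100(✓)  110110(✓)  110111(✓)  111000(✓)  111001(✓)  111011(✓)  111100(✓)
size-2^1 implicants → -01001(✓)  -01010  -10001(✓)  -11001(✓)  -11011(✓)  0-1001(✓)  0-1011(✓)  0-1111(✓)  00-100  00-111  001-11(✓)  0010-1(✓)  00101-  01-001(✓)  010-01  011-11(✓)  0110-1(✓)  1-0000  1-0110  1-1001(✓)  11-000(✓)  11-001(✓)  11-011(✓)  11-100(✓)  110-00(✓)  110-11  1100-1(✓)  11000-(✓)  1101-0  11011-  111-00(✓)  1110-1(✓)  11100-(✓)
size-2^2 implicants → --1001  -1-001  -110-1  0-1-11  0-10-1  11--00  11-0-1  11-00-
Unchecked terms (primes): --1001, -01010, -1-001, -110-1, 0-1-11, 0-10-1, 00-100, 00-111, 00101-, 010-01, 1-0000, 1-0110, 11--00, 11-0-1, 11-00-, 110-11, 1101-0, 11011-
Minterm coverage:
  m4 ⊆ 00-100 [E]
  m7 ⊆ 00-111 [E]
  m9 ⊆ --1001,0-10-1
  m10 ⊆ -01010,00101-
  m11 ⊆ 0-1-11,0-10-1,00101-
  m12 ⊆ 00-100 [E]
  m15 ⊆ 0-1-11,00-111
  m17 ⊆ -1-001,010-01
  m21 ⊆ 010-01 [E]
  m25 ⊆ --1001,-1-001,-110-1,0-10-1
  m27 ⊆ -110-1,0-1-11,0-10-1
  m31 ⊆ 0-1-11 [E]
  m32 ⊆ 1-0000 [E]
  m38 ⊆ 1-0110 [E]
  m41 ⊆ --1001 [E]
  m42 ⊆ -01010 [E]
  m48 ⊆ 1-0000,11--00,11-00-
  m49 ⊆ -1-001,11-0-1,11-00-
  m51 ⊆ 11-0-1,110-11
  m55 ⊆ 110-11,11011-
  m56 ⊆ 11--00,11-00-
  m57 ⊆ --1001,-1-001,-110-1,11-0-1,11-00-
  m59 ⊆ -110-1,11-0-1
  m60 ⊆ 11--00 [E]
E = {--1001, -01010, 0-1-11, 00-100, 00-111, 010-01, 1-0000, 1-0110, 11--00}
Petrick residual → 11-0-1, 110-11
Cover = cd'e'f + b'cd'ef' + a'cef + a'b'de'f' + a'b'def + a'bc'e'f + ac'd'e'f' + ac'def' + abe'f' + abd'f + abc'ef  |cover|=11

11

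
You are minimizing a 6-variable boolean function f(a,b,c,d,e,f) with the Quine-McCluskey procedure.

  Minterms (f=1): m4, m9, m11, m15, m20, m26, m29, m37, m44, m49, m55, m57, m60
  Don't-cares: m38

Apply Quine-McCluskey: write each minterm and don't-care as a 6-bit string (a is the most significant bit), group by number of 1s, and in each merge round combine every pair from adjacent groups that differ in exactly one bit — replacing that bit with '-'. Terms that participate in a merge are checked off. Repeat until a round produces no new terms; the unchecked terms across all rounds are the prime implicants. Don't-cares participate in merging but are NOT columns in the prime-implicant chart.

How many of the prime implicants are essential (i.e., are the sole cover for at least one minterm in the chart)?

9

size-2^0 implicants → 000100(✓)  001001(✓)  001011(✓)  001111(✓)  010100(✓)  011010  011101  100101  100110  101100(✓)  110001(✓)  110111  111001(✓)  111100(✓)
size-2^1 implicants → 0-0100  001-11  0010-1  1-1100  11-001
Unchecked terms (primes): 0-0100, 001-11, 0010-1, 011010, 011101, 1-1100, 100101, 100110, 11-001, 110111
Minterm coverage:
  m4 ⊆ 0-0100 [E]
  m9 ⊆ 0010-1 [E]
  m11 ⊆ 001-11,0010-1
  m15 ⊆ 001-11 [E]
  m20 ⊆ 0-0100 [E]
  m26 ⊆ 011010 [E]
  m29 ⊆ 011101 [E]
  m37 ⊆ 100101 [E]
  m44 ⊆ 1-1100 [E]
  m49 ⊆ 11-001 [E]
  m55 ⊆ 110111 [E]
  m57 ⊆ 11-001 [E]
  m60 ⊆ 1-1100 [E]
E = {0-0100, 001-11, 0010-1, 011010, 011101, 1-1100, 100101, 11-001, 110111}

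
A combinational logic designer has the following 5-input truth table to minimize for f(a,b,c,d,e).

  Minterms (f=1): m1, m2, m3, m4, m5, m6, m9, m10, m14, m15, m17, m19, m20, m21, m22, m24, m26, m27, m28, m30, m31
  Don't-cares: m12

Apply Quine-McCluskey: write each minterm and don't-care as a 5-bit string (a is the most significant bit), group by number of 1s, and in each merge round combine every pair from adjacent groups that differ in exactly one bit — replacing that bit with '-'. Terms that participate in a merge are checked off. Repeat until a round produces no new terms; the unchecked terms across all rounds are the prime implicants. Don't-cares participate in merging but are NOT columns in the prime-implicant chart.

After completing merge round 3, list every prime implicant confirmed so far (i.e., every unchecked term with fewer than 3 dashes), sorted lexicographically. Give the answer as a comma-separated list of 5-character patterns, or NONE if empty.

-0-01, -00-1, -010-, -1-10, -111-, 0--10, 0-001, 0001-, 1-011, 11--0, 11-1-

Round 0: 00001✓ 00010✓ 00011✓ 00100✓ 00101✓ 00110✓ 01001✓ 01010✓ 01100✓ 01110✓ 01111✓ 10001✓ 10011✓ 10100✓ 10101✓ 10110✓ 11000✓ 11010✓ 11011✓ 11100✓ 11110✓ 11111✓
Round 1: -0001✓ -0011✓ -0100✓ -0101✓ -0110✓ -1010✓ -1100✓ -1110✓ -1111✓ 0-001 0-010✓ 0-100✓ 0-110✓ 00-01✓ 00-10✓ 000-1✓ 0001- 001-0✓ 0010-✓ 01-10✓ 011-0✓ 0111-✓ 1-011 1-100✓ 1-110✓ 10-01✓ 100-1✓ 101-0✓ 1010-✓ 11-00✓ 11-10✓ 11-11✓ 110-0✓ 1101-✓ 111-0✓ 1111-✓
Round 2: --100✓ --110✓ -0-01 -00-1 -01-0✓ -010- -1-10 -11-0✓ -111- 0--10 0-1-0✓ 1-1-0✓ 11--0 11-1-
Round 3: --1-0
PIs = {--1-0, -0-01, -00-1, -010-, -1-10, -111-, 0--10, 0-001, 0001-, 1-011, 11--0, 11-1-}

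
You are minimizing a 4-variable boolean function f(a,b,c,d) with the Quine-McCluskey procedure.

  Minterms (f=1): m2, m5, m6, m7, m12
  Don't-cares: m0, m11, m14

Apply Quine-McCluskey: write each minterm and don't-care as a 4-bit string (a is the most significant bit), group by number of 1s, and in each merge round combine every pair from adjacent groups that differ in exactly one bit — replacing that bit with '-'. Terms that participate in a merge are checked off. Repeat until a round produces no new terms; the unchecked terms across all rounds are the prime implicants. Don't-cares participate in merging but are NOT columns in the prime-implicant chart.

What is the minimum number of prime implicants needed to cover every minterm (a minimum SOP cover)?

3

Round 0: 0000✓ 0010✓ 0101✓ 0110✓ 0111✓ 1011 1100✓ 1110✓
Round 1: -110 0-10 00-0 01-1 011- 11-0
PIs = {-110, 0-10, 00-0, 01-1, 011-, 1011, 11-0}
Coverage chart:
  m2: 0-10,00-0
  m5: 01-1 ←essential
  m6: -110,0-10,011-
  m7: 01-1,011-
  m12: 11-0 ←essential
Essential: 01-1, 11-0
Petrick residual → 0-10
Min cover (3 terms): a'cd' + a'bd + abd'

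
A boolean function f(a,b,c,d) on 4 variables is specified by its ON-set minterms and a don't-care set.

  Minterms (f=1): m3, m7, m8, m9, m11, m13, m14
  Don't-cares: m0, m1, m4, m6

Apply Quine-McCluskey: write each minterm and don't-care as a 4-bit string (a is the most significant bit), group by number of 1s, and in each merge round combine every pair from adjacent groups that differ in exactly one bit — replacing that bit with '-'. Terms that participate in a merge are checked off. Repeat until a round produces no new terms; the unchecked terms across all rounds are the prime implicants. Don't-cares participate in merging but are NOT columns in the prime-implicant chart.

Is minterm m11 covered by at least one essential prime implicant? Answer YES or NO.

Round 0: 0000✓ 0001✓ 0011✓ 0100✓ 0110✓ 0111✓ 1000✓ 1001✓ 1011✓ 1101✓ 1110✓
Round 1: -000✓ -001✓ -011✓ -110 0-00 0-11 00-1✓ 000-✓ 01-0 011- 1-01 10-1✓ 100-✓
Round 2: -0-1 -00-
PIs = {-0-1, -00-, -110, 0-00, 0-11, 01-0, 011-, 1-01}
Coverage chart:
  m3: -0-1,0-11
  m7: 0-11,011-
  m8: -00- ←essential
  m9: -0-1,-00-,1-01
  m11: -0-1 ←essential
  m13: 1-01 ←essential
  m14: -110 ←essential
Essential: -0-1, -00-, -110, 1-01

YES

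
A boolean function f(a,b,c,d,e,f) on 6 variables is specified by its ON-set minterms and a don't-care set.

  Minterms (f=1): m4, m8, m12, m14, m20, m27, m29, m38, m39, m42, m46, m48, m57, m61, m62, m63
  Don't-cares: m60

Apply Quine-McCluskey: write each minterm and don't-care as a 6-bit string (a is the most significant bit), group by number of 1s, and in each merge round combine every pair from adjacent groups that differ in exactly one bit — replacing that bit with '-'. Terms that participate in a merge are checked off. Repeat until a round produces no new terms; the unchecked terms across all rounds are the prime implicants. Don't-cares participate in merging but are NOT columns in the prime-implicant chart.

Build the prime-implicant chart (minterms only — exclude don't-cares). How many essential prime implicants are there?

9

[col 0] 000100*, 001000*, 001100*, 001110*, 010100*, 011011, 011101*, 100110*, 100111*, 101010*, 101110*, 110000, 111001*, 111100*, 111101*, 111110*, 111111*
[col 1] -01110, -11101, 0-0100, 00-100, 001-00, 0011-0, 1-1110, 10-110, 10011-, 101-10, 111-01, 1111-0*, 1111-1*, 11110-*, 11111-*
[col 2] 1111--
Prime implicants: -01110, -11101, 0-0100, 00-100, 001-00, 0011-0, 011011, 1-1110, 10-110, 10011-, 101-10, 110000, 111-01, 1111--
PI chart (minterm → PIs covering it):
  4 | 0-0100,00-100
  8 | 001-00  (sole → essential)
  12 | 00-100,001-00,0011-0
  14 | -01110,0011-0
  20 | 0-0100  (sole → essential)
  27 | 011011  (sole → essential)
  29 | -11101  (sole → essential)
  38 | 10-110,10011-
  39 | 10011-  (sole → essential)
  42 | 101-10  (sole → essential)
  46 | -01110,1-1110,10-110,101-10
  48 | 110000  (sole → essential)
  57 | 111-01  (sole → essential)
  61 | -11101,111-01,1111--
  62 | 1-1110,1111--
  63 | 1111--  (sole → essential)
Essential prime implicants: -11101, 0-0100, 001-00, 011011, 10011-, 101-10, 110000, 111-01, 1111--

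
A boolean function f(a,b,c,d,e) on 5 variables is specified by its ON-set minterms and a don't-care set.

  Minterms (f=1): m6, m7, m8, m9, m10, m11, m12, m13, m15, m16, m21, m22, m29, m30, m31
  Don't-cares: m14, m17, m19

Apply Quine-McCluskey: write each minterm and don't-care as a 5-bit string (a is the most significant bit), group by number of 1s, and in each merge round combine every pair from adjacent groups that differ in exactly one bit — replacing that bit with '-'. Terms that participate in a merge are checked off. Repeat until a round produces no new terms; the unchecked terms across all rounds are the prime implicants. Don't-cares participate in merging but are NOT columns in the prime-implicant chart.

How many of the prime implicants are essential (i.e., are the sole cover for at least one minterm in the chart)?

4

[col 0] 00110*, 00111*, 01000*, 01001*, 01010*, 01011*, 01100*, 01101*, 01110*, 01111*, 10000*, 10001*, 10011*, 10101*, 10110*, 11101*, 11110*, 11111*
[col 1] -0110*, -1101*, -1110*, -1111*, 0-110*, 0-111*, 0011-*, 01-00*, 01-01*, 01-10*, 01-11*, 010-0*, 010-1*, 0100-*, 0101-*, 011-0*, 011-1*, 0110-*, 0111-*, 1-101, 1-110*, 10-01, 100-1, 1000-, 111-1*, 1111-*
[col 2] --110, -11-1, -111-, 0-11-, 01--0*, 01--1*, 01-0-*, 01-1-*, 010--*, 011--*
[col 3] 01---
Prime implicants: --110, -11-1, -111-, 0-11-, 01---, 1-101, 10-01, 100-1, 1000-
PI chart (minterm → PIs covering it):
  6 | --110,0-11-
  7 | 0-11-  (sole → essential)
  8 | 01---  (sole → essential)
  9 | 01---  (sole → essential)
  10 | 01---  (sole → essential)
  11 | 01---  (sole → essential)
  12 | 01---  (sole → essential)
  13 | -11-1,01---
  15 | -11-1,-111-,0-11-,01---
  16 | 1000-  (sole → essential)
  21 | 1-101,10-01
  22 | --110  (sole → essential)
  29 | -11-1,1-101
  30 | --110,-111-
  31 | -11-1,-111-
Essential prime implicants: --110, 0-11-, 01---, 1000-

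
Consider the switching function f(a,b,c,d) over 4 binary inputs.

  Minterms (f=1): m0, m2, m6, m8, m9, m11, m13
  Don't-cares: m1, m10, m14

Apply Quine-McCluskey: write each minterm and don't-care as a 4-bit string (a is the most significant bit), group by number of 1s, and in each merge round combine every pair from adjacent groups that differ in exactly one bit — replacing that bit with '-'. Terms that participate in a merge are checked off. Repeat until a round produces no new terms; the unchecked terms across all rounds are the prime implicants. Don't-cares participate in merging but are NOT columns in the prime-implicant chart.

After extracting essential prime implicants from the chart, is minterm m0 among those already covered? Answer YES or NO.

[col 0] 0000*, 0001*, 0010*, 0110*, 1000*, 1001*, 1010*, 1011*, 1101*, 1110*
[col 1] -000*, -001*, -010*, -110*, 0-10*, 00-0*, 000-*, 1-01, 1-10*, 10-0*, 10-1*, 100-*, 101-*
[col 2] --10, -0-0, -00-, 10--
Prime implicants: --10, -0-0, -00-, 1-01, 10--
PI chart (minterm → PIs covering it):
  0 | -0-0,-00-
  2 | --10,-0-0
  6 | --10  (sole → essential)
  8 | -0-0,-00-,10--
  9 | -00-,1-01,10--
  11 | 10--  (sole → essential)
  13 | 1-01  (sole → essential)
Essential prime implicants: --10, 1-01, 10--

NO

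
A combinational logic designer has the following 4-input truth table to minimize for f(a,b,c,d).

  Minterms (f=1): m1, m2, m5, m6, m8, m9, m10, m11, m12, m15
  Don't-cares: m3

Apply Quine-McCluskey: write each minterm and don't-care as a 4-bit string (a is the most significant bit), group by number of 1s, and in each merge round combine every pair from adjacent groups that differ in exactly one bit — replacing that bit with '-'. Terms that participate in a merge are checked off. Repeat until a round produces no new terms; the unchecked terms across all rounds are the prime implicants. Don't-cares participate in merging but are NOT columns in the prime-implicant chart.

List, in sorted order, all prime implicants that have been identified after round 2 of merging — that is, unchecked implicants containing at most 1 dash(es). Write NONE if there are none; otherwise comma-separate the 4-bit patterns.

[col 0] 0001*, 0010*, 0011*, 0101*, 0110*, 1000*, 1001*, 1010*, 1011*, 1100*, 1111*
[col 1] -001*, -010*, -011*, 0-01, 0-10, 00-1*, 001-*, 1-00, 1-11, 10-0*, 10-1*, 100-*, 101-*
[col 2] -0-1, -01-, 10--
Prime implicants: -0-1, -01-, 0-01, 0-10, 1-00, 1-11, 10--

0-01, 0-10, 1-00, 1-11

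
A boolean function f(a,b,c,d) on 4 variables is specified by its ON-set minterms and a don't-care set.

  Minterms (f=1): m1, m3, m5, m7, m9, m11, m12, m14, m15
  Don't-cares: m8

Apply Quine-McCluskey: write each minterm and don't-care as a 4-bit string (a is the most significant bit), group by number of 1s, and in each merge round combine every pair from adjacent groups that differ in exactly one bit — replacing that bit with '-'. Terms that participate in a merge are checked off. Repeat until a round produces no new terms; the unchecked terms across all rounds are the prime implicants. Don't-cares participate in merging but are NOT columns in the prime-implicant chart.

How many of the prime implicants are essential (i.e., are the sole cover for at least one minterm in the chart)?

1

size-2^0 implicants → 0001(✓)  0011(✓)  0101(✓)  0111(✓)  1000(✓)  1001(✓)  1011(✓)  1100(✓)  1110(✓)  1111(✓)
size-2^1 implicants → -001(✓)  -011(✓)  -111(✓)  0-01(✓)  0-11(✓)  00-1(✓)  01-1(✓)  1-00  1-11(✓)  10-1(✓)  100-  11-0  111-
size-2^2 implicants → --11  -0-1  0--1
Unchecked terms (primes): --11, -0-1, 0--1, 1-00, 100-, 11-0, 111-
Minterm coverage:
  m1 ⊆ -0-1,0--1
  m3 ⊆ --11,-0-1,0--1
  m5 ⊆ 0--1 [E]
  m7 ⊆ --11,0--1
  m9 ⊆ -0-1,100-
  m11 ⊆ --11,-0-1
  m12 ⊆ 1-00,11-0
  m14 ⊆ 11-0,111-
  m15 ⊆ --11,111-
E = {0--1}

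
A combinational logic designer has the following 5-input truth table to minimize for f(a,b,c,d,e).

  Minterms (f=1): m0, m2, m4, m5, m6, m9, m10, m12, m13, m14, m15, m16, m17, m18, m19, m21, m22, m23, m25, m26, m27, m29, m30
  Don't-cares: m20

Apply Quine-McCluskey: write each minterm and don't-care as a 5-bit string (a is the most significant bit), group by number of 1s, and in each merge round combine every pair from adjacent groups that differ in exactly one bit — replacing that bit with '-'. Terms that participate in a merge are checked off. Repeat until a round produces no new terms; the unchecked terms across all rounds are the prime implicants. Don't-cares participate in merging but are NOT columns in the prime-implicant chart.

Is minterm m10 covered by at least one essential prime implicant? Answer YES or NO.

Round 0: 00000✓ 00010✓ 00100✓ 00101✓ 00110✓ 01001✓ 01010✓ 01100✓ 01101✓ 01110✓ 01111✓ 10000✓ 10001✓ 10010✓ 10011✓ 10100✓ 10101✓ 10110✓ 10111✓ 11001✓ 11010✓ 11011✓ 11101✓ 11110✓
Round 1: -0000✓ -0010✓ -0100✓ -0101✓ -0110✓ -1001✓ -1010✓ -1101✓ -1110✓ 0-010✓ 0-100✓ 0-101✓ 0-110✓ 00-00✓ 00-10✓ 000-0✓ 001-0✓ 0010-✓ 01-01✓ 01-10✓ 011-0✓ 011-1✓ 0110-✓ 0111-✓ 1-001✓ 1-010✓ 1-011✓ 1-101✓ 1-110✓ 10-00✓ 10-01✓ 10-10✓ 10-11✓ 100-0✓ 100-1✓ 1000-✓ 1001-✓ 101-0✓ 101-1✓ 1010-✓ 1011-✓ 11-01✓ 11-10✓ 110-1✓ 1101-✓
Round 2: --010✓ --101 --110✓ -0-00✓ -0-10✓ -00-0✓ -01-0✓ -010- -1-01 -1-10✓ 0--10✓ 0-1-0 0-10- 00--0✓ 011-- 1--01 1--10✓ 1-0-1 1-01- 10--0✓ 10--1✓ 10-0-✓ 10-1-✓ 100--✓ 101--✓
Round 3: ---10 -0--0 10---
PIs = {---10, --101, -0--0, -010-, -1-01, 0-1-0, 0-10-, 011--, 1--01, 1-0-1, 1-01-, 10---}
Coverage chart:
  m0: -0--0 ←essential
  m2: ---10,-0--0
  m4: -0--0,-010-,0-1-0,0-10-
  m5: --101,-010-,0-10-
  m6: ---10,-0--0,0-1-0
  m9: -1-01 ←essential
  m10: ---10 ←essential
  m12: 0-1-0,0-10-,011--
  m13: --101,-1-01,0-10-,011--
  m14: ---10,0-1-0,011--
  m15: 011-- ←essential
  m16: -0--0,10---
  m17: 1--01,1-0-1,10---
  m18: ---10,-0--0,1-01-,10---
  m19: 1-0-1,1-01-,10---
  m21: --101,-010-,1--01,10---
  m22: ---10,-0--0,10---
  m23: 10--- ←essential
  m25: -1-01,1--01,1-0-1
  m26: ---10,1-01-
  m27: 1-0-1,1-01-
  m29: --101,-1-01,1--01
  m30: ---10 ←essential
Essential: ---10, -0--0, -1-01, 011--, 10---

YES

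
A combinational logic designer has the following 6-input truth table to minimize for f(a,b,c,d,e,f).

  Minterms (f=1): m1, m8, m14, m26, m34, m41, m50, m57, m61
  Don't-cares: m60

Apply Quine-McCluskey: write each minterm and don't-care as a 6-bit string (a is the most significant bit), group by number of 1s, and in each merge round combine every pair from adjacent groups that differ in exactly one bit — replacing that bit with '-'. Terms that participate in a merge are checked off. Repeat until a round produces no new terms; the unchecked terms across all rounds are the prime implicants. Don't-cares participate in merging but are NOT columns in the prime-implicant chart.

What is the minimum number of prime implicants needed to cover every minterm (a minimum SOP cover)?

7

Round 0: 000001 001000 001110 011010 100010✓ 101001✓ 110010✓ 111001✓ 111100✓ 111101✓
Round 1: 1-0010 1-1001 111-01 11110-
PIs = {000001, 001000, 001110, 011010, 1-0010, 1-1001, 111-01, 11110-}
Coverage chart:
  m1: 000001 ←essential
  m8: 001000 ←essential
  m14: 001110 ←essential
  m26: 011010 ←essential
  m34: 1-0010 ←essential
  m41: 1-1001 ←essential
  m50: 1-0010 ←essential
  m57: 1-1001,111-01
  m61: 111-01,11110-
Essential: 000001, 001000, 001110, 011010, 1-0010, 1-1001
Petrick residual → 111-01
Min cover (7 terms): a'b'c'd'e'f + a'b'cd'e'f' + a'b'cdef' + a'bcd'ef' + ac'd'ef' + acd'e'f + abce'f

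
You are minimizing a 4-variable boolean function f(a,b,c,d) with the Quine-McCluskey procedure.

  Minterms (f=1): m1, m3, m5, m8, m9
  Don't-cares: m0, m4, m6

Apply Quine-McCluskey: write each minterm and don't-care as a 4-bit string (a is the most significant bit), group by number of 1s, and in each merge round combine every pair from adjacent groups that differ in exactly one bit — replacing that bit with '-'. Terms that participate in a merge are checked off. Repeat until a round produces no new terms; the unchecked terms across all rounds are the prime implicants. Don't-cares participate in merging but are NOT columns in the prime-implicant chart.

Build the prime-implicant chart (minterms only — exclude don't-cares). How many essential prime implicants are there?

size-2^0 implicants → 0000(✓)  0001(✓)  0011(✓)  0100(✓)  0101(✓)  0110(✓)  1000(✓)  1001(✓)
size-2^1 implicants → -000(✓)  -001(✓)  0-00(✓)  0-01(✓)  00-1  000-(✓)  01-0  010-(✓)  100-(✓)
size-2^2 implicants → -00-  0-0-
Unchecked terms (primes): -00-, 0-0-, 00-1, 01-0
Minterm coverage:
  m1 ⊆ -00-,0-0-,00-1
  m3 ⊆ 00-1 [E]
  m5 ⊆ 0-0- [E]
  m8 ⊆ -00- [E]
  m9 ⊆ -00- [E]
E = {-00-, 0-0-, 00-1}

3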